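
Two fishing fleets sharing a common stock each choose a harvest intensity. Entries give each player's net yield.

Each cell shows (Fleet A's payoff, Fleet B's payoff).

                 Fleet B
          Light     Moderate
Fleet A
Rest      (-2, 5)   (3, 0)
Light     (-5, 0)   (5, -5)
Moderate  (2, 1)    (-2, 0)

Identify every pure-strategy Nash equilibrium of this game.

Fleet A against Light: payoffs -2, -5, 2 → best response Moderate.
Fleet A against Moderate: payoffs 3, 5, -2 → best response Light.
Fleet B against Rest: payoffs 5, 0 → best response Light.
Fleet B against Light: payoffs 0, -5 → best response Light.
Fleet B against Moderate: payoffs 1, 0 → best response Light.
Mutual best responses: (Moderate, Light).

(Moderate, Light)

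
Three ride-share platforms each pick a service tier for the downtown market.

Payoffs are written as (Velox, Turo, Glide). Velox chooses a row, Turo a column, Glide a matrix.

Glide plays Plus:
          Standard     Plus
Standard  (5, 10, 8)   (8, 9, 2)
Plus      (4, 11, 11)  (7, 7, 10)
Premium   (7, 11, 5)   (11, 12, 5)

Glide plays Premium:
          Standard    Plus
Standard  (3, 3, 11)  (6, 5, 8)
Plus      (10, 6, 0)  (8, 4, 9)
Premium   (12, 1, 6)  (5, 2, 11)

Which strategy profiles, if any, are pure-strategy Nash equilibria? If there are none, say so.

There is no pure-strategy Nash equilibrium.

Velox against (Standard, Plus): payoffs 5, 4, 7 → best response Premium.
Velox against (Standard, Premium): payoffs 3, 10, 12 → best response Premium.
Velox against (Plus, Plus): payoffs 8, 7, 11 → best response Premium.
Velox against (Plus, Premium): payoffs 6, 8, 5 → best response Plus.
Turo against (Standard, Plus): payoffs 10, 9 → best response Standard.
Turo against (Standard, Premium): payoffs 3, 5 → best response Plus.
Turo against (Plus, Plus): payoffs 11, 7 → best response Standard.
Turo against (Plus, Premium): payoffs 6, 4 → best response Standard.
Turo against (Premium, Plus): payoffs 11, 12 → best response Plus.
Turo against (Premium, Premium): payoffs 1, 2 → best response Plus.
Glide against (Standard, Standard): payoffs 8, 11 → best response Premium.
Glide against (Standard, Plus): payoffs 2, 8 → best response Premium.
Glide against (Plus, Standard): payoffs 11, 0 → best response Plus.
Glide against (Plus, Plus): payoffs 10, 9 → best response Plus.
Glide against (Premium, Standard): payoffs 5, 6 → best response Premium.
Glide against (Premium, Plus): payoffs 5, 11 → best response Premium.
No profile is a mutual best response for all players.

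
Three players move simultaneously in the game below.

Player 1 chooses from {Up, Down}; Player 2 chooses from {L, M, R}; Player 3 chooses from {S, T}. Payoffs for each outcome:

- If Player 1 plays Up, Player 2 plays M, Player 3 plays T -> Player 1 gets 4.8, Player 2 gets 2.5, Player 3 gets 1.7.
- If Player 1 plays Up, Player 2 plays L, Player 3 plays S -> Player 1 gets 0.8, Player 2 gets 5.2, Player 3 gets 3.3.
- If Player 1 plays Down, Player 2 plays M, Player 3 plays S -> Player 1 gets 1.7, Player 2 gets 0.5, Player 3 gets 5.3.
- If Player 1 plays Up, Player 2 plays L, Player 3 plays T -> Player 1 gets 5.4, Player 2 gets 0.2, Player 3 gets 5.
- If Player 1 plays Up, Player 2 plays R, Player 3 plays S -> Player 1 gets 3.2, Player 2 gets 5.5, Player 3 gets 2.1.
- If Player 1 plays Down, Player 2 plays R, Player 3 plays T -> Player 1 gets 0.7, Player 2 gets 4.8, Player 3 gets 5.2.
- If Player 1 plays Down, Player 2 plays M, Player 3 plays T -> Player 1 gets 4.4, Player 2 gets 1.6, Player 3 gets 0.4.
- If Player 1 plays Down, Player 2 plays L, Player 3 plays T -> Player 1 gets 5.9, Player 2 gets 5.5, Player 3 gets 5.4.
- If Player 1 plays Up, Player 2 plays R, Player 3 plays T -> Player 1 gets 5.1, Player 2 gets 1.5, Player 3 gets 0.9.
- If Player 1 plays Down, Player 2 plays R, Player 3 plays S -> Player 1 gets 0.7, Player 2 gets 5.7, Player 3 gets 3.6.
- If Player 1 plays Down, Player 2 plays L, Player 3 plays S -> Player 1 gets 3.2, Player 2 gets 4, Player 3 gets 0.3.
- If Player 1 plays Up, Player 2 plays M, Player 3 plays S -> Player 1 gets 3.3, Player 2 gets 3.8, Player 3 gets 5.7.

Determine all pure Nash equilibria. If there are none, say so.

Player 1 against (L, S): payoffs 0.8, 3.2 → best response Down.
Player 1 against (L, T): payoffs 5.4, 5.9 → best response Down.
Player 1 against (M, S): payoffs 3.3, 1.7 → best response Up.
Player 1 against (M, T): payoffs 4.8, 4.4 → best response Up.
Player 1 against (R, S): payoffs 3.2, 0.7 → best response Up.
Player 1 against (R, T): payoffs 5.1, 0.7 → best response Up.
Player 2 against (Up, S): payoffs 5.2, 3.8, 5.5 → best response R.
Player 2 against (Up, T): payoffs 0.2, 2.5, 1.5 → best response M.
Player 2 against (Down, S): payoffs 4, 0.5, 5.7 → best response R.
Player 2 against (Down, T): payoffs 5.5, 1.6, 4.8 → best response L.
Player 3 against (Up, L): payoffs 3.3, 5 → best response T.
Player 3 against (Up, M): payoffs 5.7, 1.7 → best response S.
Player 3 against (Up, R): payoffs 2.1, 0.9 → best response S.
Player 3 against (Down, L): payoffs 0.3, 5.4 → best response T.
Player 3 against (Down, M): payoffs 5.3, 0.4 → best response S.
Player 3 against (Down, R): payoffs 3.6, 5.2 → best response T.
Mutual best responses: (Up, R, S); (Down, L, T).

(Up, R, S), (Down, L, T)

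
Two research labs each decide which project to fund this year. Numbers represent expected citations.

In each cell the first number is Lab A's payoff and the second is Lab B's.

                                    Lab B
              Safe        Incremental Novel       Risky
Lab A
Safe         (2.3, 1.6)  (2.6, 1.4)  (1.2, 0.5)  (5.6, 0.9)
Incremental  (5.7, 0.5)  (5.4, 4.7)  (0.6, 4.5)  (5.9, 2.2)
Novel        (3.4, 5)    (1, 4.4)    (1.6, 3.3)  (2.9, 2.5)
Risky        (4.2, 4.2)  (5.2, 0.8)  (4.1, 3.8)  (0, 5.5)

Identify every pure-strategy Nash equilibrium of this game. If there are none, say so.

(Incremental, Incremental)

Lab A against Safe: payoffs 2.3, 5.7, 3.4, 4.2 → best response Incremental.
Lab A against Incremental: payoffs 2.6, 5.4, 1, 5.2 → best response Incremental.
Lab A against Novel: payoffs 1.2, 0.6, 1.6, 4.1 → best response Risky.
Lab A against Risky: payoffs 5.6, 5.9, 2.9, 0 → best response Incremental.
Lab B against Safe: payoffs 1.6, 1.4, 0.5, 0.9 → best response Safe.
Lab B against Incremental: payoffs 0.5, 4.7, 4.5, 2.2 → best response Incremental.
Lab B against Novel: payoffs 5, 4.4, 3.3, 2.5 → best response Safe.
Lab B against Risky: payoffs 4.2, 0.8, 3.8, 5.5 → best response Risky.
Mutual best responses: (Incremental, Incremental).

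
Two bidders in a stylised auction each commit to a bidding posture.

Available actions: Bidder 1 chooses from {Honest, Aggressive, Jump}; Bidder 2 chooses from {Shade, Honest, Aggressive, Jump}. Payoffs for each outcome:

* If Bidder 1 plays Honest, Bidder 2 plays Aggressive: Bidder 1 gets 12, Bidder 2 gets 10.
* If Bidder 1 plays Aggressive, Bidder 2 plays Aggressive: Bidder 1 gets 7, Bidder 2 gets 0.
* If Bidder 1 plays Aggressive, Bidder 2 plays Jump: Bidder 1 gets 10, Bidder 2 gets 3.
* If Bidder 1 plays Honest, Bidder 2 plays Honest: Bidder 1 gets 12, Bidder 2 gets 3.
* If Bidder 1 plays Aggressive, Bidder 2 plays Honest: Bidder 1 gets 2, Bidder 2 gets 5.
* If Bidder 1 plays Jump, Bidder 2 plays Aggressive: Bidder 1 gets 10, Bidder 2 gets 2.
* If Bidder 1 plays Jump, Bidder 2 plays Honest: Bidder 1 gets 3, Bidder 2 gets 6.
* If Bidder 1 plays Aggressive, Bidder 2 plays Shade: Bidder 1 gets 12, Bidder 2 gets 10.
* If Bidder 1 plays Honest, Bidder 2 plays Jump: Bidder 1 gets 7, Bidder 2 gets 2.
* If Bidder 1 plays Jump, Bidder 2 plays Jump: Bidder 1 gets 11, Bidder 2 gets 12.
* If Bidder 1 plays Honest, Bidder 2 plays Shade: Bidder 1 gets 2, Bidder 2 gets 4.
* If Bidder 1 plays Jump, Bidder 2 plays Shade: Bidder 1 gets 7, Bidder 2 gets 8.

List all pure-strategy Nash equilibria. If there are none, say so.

Check each profile: it is a Nash equilibrium iff no player can strictly gain by switching unilaterally.
(Honest, Shade): Bidder 1 can switch to Aggressive (2 → 12). Not NE.
(Honest, Honest): Bidder 2 can switch to Shade (3 → 4). Not NE.
(Honest, Aggressive): Bidder 1 gets 12, best alternative 10; Bidder 2 gets 10, best alternative 4. No profitable deviation — NE.
(Honest, Jump): Bidder 1 can switch to Aggressive (7 → 10). Not NE.
(Aggressive, Shade): Bidder 1 gets 12, best alternative 7; Bidder 2 gets 10, best alternative 5. No profitable deviation — NE.
(Aggressive, Honest): Bidder 1 can switch to Honest (2 → 12). Not NE.
(Aggressive, Aggressive): Bidder 1 can switch to Honest (7 → 12). Not NE.
(Aggressive, Jump): Bidder 1 can switch to Jump (10 → 11). Not NE.
(Jump, Shade): Bidder 1 can switch to Aggressive (7 → 12). Not NE.
(Jump, Honest): Bidder 1 can switch to Honest (3 → 12). Not NE.
(Jump, Aggressive): Bidder 1 can switch to Honest (10 → 12). Not NE.
(Jump, Jump): Bidder 1 gets 11, best alternative 10; Bidder 2 gets 12, best alternative 8. No profitable deviation — NE.

Pure-strategy Nash equilibria: (Honest, Aggressive) and (Aggressive, Shade) and (Jump, Jump)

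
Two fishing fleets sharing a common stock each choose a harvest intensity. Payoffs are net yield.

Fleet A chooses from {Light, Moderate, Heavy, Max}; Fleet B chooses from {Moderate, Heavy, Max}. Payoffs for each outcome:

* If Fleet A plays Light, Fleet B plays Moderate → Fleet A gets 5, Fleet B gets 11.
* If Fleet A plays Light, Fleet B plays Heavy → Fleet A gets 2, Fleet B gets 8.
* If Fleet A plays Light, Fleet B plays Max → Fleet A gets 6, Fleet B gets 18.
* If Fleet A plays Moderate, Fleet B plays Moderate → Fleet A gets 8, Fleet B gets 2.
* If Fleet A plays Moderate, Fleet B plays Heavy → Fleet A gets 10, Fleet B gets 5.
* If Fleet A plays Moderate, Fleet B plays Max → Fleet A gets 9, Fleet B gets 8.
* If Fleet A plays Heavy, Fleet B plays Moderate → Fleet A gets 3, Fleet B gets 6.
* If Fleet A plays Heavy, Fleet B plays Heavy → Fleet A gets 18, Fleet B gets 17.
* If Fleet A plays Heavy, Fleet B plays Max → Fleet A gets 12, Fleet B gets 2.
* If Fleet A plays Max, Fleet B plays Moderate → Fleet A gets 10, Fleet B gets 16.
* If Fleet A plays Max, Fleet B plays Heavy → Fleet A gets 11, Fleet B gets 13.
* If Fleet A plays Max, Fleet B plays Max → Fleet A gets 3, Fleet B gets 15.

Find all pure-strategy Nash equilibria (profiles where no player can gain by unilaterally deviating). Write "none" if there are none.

Fleet A against Moderate: payoffs 5, 8, 3, 10 → best response Max.
Fleet A against Heavy: payoffs 2, 10, 18, 11 → best response Heavy.
Fleet A against Max: payoffs 6, 9, 12, 3 → best response Heavy.
Fleet B against Light: payoffs 11, 8, 18 → best response Max.
Fleet B against Moderate: payoffs 2, 5, 8 → best response Max.
Fleet B against Heavy: payoffs 6, 17, 2 → best response Heavy.
Fleet B against Max: payoffs 16, 13, 15 → best response Moderate.
Mutual best responses: (Heavy, Heavy); (Max, Moderate).

(Heavy, Heavy); (Max, Moderate)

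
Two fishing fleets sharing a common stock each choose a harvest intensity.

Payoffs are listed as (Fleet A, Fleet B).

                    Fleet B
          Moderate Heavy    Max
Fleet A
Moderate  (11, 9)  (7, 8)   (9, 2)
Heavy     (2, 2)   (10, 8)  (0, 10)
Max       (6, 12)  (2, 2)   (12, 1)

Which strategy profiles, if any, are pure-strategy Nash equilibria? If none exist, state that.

(Moderate, Moderate): Fleet A gets 11, best alternative 6; Fleet B gets 9, best alternative 8. No profitable deviation — NE.
(Moderate, Heavy): Fleet A can switch to Heavy (7 → 10). Not NE.
(Moderate, Max): Fleet A can switch to Max (9 → 12). Not NE.
(Heavy, Moderate): Fleet A can switch to Moderate (2 → 11). Not NE.
(Heavy, Heavy): Fleet B can switch to Max (8 → 10). Not NE.
(Heavy, Max): Fleet A can switch to Moderate (0 → 9). Not NE.
(Max, Moderate): Fleet A can switch to Moderate (6 → 11). Not NE.
(The remaining 2 profiles each have a profitable deviation by the same check.)

Pure NE: (Moderate, Moderate)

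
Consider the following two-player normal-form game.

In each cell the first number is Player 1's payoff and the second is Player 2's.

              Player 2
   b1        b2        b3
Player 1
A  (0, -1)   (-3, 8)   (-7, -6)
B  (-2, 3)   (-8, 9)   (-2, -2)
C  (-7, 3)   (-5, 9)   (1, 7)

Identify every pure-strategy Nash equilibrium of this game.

(A, b2)

Player 1 against b1: payoffs 0, -2, -7 → best response A.
Player 1 against b2: payoffs -3, -8, -5 → best response A.
Player 1 against b3: payoffs -7, -2, 1 → best response C.
Player 2 against A: payoffs -1, 8, -6 → best response b2.
Player 2 against B: payoffs 3, 9, -2 → best response b2.
Player 2 against C: payoffs 3, 9, 7 → best response b2.
Mutual best responses: (A, b2).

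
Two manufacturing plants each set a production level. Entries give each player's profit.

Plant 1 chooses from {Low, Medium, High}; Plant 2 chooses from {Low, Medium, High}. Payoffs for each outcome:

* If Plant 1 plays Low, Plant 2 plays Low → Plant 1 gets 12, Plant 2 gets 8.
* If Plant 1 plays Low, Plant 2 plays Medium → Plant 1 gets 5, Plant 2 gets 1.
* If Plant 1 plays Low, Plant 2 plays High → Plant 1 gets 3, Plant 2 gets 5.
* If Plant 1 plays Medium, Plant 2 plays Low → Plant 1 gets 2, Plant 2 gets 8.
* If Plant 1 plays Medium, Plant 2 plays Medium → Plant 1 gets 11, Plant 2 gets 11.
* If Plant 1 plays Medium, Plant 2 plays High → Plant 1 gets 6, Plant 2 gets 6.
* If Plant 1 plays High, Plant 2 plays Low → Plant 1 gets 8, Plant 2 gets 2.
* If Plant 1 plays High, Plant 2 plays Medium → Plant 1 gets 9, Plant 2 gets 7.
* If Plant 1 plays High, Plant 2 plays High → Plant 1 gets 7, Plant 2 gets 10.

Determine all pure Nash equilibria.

Pure-strategy Nash equilibria: (Low, Low) and (Medium, Medium) and (High, High)

(Low, Low): Plant 1 gets 12, best alternative 8; Plant 2 gets 8, best alternative 5. No profitable deviation — NE.
(Low, Medium): Plant 1 can switch to Medium (5 → 11). Not NE.
(Low, High): Plant 1 can switch to Medium (3 → 6). Not NE.
(Medium, Low): Plant 1 can switch to Low (2 → 12). Not NE.
(Medium, Medium): Plant 1 gets 11, best alternative 9; Plant 2 gets 11, best alternative 8. No profitable deviation — NE.
(Medium, High): Plant 1 can switch to High (6 → 7). Not NE.
(High, Low): Plant 1 can switch to Low (8 → 12). Not NE.
(High, Medium): Plant 1 can switch to Medium (9 → 11). Not NE.
(High, High): Plant 1 gets 7, best alternative 6; Plant 2 gets 10, best alternative 7. No profitable deviation — NE.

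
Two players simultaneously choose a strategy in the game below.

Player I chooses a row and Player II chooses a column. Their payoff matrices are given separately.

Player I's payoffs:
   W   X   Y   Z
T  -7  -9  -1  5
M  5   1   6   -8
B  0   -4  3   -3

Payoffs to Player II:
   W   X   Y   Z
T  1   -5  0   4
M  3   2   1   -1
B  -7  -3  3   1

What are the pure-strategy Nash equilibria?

Player I against W: payoffs -7, 5, 0 → best response M.
Player I against X: payoffs -9, 1, -4 → best response M.
Player I against Y: payoffs -1, 6, 3 → best response M.
Player I against Z: payoffs 5, -8, -3 → best response T.
Player II against T: payoffs 1, -5, 0, 4 → best response Z.
Player II against M: payoffs 3, 2, 1, -1 → best response W.
Player II against B: payoffs -7, -3, 3, 1 → best response Y.
Mutual best responses: (T, Z); (M, W).

Pure-strategy Nash equilibria: (T, Z); (M, W)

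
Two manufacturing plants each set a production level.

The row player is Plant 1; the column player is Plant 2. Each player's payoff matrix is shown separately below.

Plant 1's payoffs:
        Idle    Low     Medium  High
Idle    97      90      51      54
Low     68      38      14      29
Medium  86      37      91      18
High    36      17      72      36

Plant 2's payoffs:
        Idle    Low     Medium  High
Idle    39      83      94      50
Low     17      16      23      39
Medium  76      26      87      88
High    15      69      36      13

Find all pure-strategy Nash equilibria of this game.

For each strategy profile, look for a profitable unilateral deviation.
(Idle, Idle): Plant 2 can switch to Low (39 → 83). Not NE.
(Idle, Low): Plant 2 can switch to Medium (83 → 94). Not NE.
(Idle, Medium): Plant 1 can switch to Medium (51 → 91). Not NE.
(Idle, High): Plant 2 can switch to Low (50 → 83). Not NE.
(Low, Idle): Plant 1 can switch to Idle (68 → 97). Not NE.
(Low, Low): Plant 1 can switch to Idle (38 → 90). Not NE.
(Low, Medium): Plant 1 can switch to Idle (14 → 51). Not NE.
(Low, High): Plant 1 can switch to Idle (29 → 54). Not NE.
(The remaining 8 profiles each have a profitable deviation by the same check.)

none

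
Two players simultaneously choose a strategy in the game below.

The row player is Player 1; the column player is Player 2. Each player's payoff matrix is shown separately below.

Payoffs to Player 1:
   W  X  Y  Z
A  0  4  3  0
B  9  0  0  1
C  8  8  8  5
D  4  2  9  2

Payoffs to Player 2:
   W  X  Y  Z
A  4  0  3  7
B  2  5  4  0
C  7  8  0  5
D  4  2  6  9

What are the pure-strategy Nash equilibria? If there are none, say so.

(C, X)

Player 1 against W: payoffs 0, 9, 8, 4 → best response B.
Player 1 against X: payoffs 4, 0, 8, 2 → best response C.
Player 1 against Y: payoffs 3, 0, 8, 9 → best response D.
Player 1 against Z: payoffs 0, 1, 5, 2 → best response C.
Player 2 against A: payoffs 4, 0, 3, 7 → best response Z.
Player 2 against B: payoffs 2, 5, 4, 0 → best response X.
Player 2 against C: payoffs 7, 8, 0, 5 → best response X.
Player 2 against D: payoffs 4, 2, 6, 9 → best response Z.
Mutual best responses: (C, X).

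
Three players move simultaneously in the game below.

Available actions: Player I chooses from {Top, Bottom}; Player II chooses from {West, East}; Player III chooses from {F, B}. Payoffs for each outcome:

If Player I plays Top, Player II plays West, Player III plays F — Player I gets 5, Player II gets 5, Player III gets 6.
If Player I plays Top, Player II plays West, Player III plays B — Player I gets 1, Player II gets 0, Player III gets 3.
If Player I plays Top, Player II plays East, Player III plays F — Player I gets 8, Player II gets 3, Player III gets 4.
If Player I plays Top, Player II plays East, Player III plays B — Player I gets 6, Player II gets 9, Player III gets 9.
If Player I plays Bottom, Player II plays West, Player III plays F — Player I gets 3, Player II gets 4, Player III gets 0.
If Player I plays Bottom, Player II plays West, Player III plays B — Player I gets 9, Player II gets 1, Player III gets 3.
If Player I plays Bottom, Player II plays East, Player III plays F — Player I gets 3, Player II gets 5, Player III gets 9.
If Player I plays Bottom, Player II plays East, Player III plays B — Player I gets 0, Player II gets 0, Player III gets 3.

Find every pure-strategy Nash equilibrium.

(Top, West, F): Player I gets 5, best alternative 3; Player II gets 5, best alternative 3; Player III gets 6, best alternative 3. No profitable deviation — NE.
(Top, West, B): Player I can switch to Bottom (1 → 9). Not NE.
(Top, East, F): Player II can switch to West (3 → 5). Not NE.
(Top, East, B): Player I gets 6, best alternative 0; Player II gets 9, best alternative 0; Player III gets 9, best alternative 4. No profitable deviation — NE.
(Bottom, West, F): Player I can switch to Top (3 → 5). Not NE.
(Bottom, West, B): Player I gets 9, best alternative 1; Player II gets 1, best alternative 0; Player III gets 3, best alternative 0. No profitable deviation — NE.
(Bottom, East, F): Player I can switch to Top (3 → 8). Not NE.
(Bottom, East, B): Player I can switch to Top (0 → 6). Not NE.

Pure-strategy Nash equilibria: (Top, West, F); (Top, East, B); (Bottom, West, B)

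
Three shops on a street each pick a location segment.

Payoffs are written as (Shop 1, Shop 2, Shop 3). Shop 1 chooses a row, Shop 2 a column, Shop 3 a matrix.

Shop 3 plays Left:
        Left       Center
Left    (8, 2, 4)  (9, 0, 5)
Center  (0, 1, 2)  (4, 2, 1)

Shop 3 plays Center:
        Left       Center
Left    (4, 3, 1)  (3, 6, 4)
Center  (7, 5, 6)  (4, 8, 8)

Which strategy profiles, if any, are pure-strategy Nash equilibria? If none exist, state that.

(Left, Left, Left): Shop 1 gets 8, best alternative 0; Shop 2 gets 2, best alternative 0; Shop 3 gets 4, best alternative 1. No profitable deviation — NE.
(Left, Left, Center): Shop 1 can switch to Center (4 → 7). Not NE.
(Left, Center, Left): Shop 2 can switch to Left (0 → 2). Not NE.
(Left, Center, Center): Shop 1 can switch to Center (3 → 4). Not NE.
(Center, Left, Left): Shop 1 can switch to Left (0 → 8). Not NE.
(Center, Left, Center): Shop 2 can switch to Center (5 → 8). Not NE.
(Center, Center, Left): Shop 1 can switch to Left (4 → 9). Not NE.
(Center, Center, Center): Shop 1 gets 4, best alternative 3; Shop 2 gets 8, best alternative 5; Shop 3 gets 8, best alternative 1. No profitable deviation — NE.

The pure Nash equilibria are (Left, Left, Left) and (Center, Center, Center).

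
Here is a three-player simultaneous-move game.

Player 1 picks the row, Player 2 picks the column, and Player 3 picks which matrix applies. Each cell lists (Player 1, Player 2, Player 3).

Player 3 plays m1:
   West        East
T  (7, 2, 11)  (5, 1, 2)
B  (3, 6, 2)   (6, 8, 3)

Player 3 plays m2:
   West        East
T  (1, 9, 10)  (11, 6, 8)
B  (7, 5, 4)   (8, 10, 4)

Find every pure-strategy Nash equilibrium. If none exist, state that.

(T, West, m1): Player 1 gets 7, best alternative 3; Player 2 gets 2, best alternative 1; Player 3 gets 11, best alternative 10. No profitable deviation — NE.
(T, West, m2): Player 1 can switch to B (1 → 7). Not NE.
(T, East, m1): Player 1 can switch to B (5 → 6). Not NE.
(T, East, m2): Player 2 can switch to West (6 → 9). Not NE.
(B, West, m1): Player 1 can switch to T (3 → 7). Not NE.
(B, West, m2): Player 2 can switch to East (5 → 10). Not NE.
(B, East, m1): Player 3 can switch to m2 (3 → 4). Not NE.
(B, East, m2): Player 1 can switch to T (8 → 11). Not NE.

The unique pure-strategy Nash equilibrium is (T, West, m1).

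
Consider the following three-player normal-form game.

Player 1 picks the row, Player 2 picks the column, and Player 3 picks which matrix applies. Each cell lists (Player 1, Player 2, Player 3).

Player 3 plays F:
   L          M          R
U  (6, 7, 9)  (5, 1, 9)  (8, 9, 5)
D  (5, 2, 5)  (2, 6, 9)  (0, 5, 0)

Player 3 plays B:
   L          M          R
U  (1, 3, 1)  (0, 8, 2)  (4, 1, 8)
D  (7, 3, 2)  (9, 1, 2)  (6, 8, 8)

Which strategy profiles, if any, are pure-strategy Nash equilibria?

(D, R, B)

Player 1 against (L, F): payoffs 6, 5 → best response U.
Player 1 against (L, B): payoffs 1, 7 → best response D.
Player 1 against (M, F): payoffs 5, 2 → best response U.
Player 1 against (M, B): payoffs 0, 9 → best response D.
Player 1 against (R, F): payoffs 8, 0 → best response U.
Player 1 against (R, B): payoffs 4, 6 → best response D.
Player 2 against (U, F): payoffs 7, 1, 9 → best response R.
Player 2 against (U, B): payoffs 3, 8, 1 → best response M.
Player 2 against (D, F): payoffs 2, 6, 5 → best response M.
Player 2 against (D, B): payoffs 3, 1, 8 → best response R.
Player 3 against (U, L): payoffs 9, 1 → best response F.
Player 3 against (U, M): payoffs 9, 2 → best response F.
Player 3 against (U, R): payoffs 5, 8 → best response B.
Player 3 against (D, L): payoffs 5, 2 → best response F.
Player 3 against (D, M): payoffs 9, 2 → best response F.
Player 3 against (D, R): payoffs 0, 8 → best response B.
Mutual best responses: (D, R, B).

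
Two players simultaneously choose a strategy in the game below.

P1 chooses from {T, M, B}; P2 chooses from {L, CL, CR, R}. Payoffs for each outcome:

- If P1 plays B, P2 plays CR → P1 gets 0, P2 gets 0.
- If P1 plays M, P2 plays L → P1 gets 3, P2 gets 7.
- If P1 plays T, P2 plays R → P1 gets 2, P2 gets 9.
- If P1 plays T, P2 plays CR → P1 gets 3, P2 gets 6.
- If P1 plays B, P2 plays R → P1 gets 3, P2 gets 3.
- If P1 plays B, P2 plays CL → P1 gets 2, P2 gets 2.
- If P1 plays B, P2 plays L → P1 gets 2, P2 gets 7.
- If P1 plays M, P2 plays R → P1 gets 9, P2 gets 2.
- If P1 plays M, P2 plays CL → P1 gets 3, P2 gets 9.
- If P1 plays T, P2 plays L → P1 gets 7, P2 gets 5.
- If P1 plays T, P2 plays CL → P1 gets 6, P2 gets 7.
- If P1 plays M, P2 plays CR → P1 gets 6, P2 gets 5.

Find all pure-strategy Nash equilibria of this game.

This game has no pure Nash equilibrium.

(T, L): P2 can switch to CL (5 → 7). Not NE.
(T, CL): P2 can switch to R (7 → 9). Not NE.
(T, CR): P1 can switch to M (3 → 6). Not NE.
(T, R): P1 can switch to M (2 → 9). Not NE.
(M, L): P1 can switch to T (3 → 7). Not NE.
(M, CL): P1 can switch to T (3 → 6). Not NE.
(M, CR): P2 can switch to L (5 → 7). Not NE.
(M, R): P2 can switch to L (2 → 7). Not NE.
(B, L): P1 can switch to T (2 → 7). Not NE.
(B, CL): P1 can switch to T (2 → 6). Not NE.
(B, CR): P1 can switch to T (0 → 3). Not NE.
(B, R): P1 can switch to M (3 → 9). Not NE.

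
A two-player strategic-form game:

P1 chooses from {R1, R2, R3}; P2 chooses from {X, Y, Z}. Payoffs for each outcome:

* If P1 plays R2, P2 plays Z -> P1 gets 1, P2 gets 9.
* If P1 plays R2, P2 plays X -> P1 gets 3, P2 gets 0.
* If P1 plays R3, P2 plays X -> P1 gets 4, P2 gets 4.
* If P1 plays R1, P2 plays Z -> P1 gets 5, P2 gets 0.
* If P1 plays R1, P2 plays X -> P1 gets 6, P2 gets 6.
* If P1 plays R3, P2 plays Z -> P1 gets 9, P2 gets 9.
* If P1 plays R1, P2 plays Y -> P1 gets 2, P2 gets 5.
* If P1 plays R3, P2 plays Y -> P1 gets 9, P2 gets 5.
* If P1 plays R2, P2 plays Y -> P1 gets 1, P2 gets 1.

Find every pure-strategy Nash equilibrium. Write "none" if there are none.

The pure Nash equilibria are (R1, X), (R3, Z).

(R1, X): P1 gets 6, best alternative 4; P2 gets 6, best alternative 5. No profitable deviation — NE.
(R1, Y): P1 can switch to R3 (2 → 9). Not NE.
(R1, Z): P1 can switch to R3 (5 → 9). Not NE.
(R2, X): P1 can switch to R1 (3 → 6). Not NE.
(R2, Y): P1 can switch to R1 (1 → 2). Not NE.
(R2, Z): P1 can switch to R1 (1 → 5). Not NE.
(R3, X): P1 can switch to R1 (4 → 6). Not NE.
(R3, Y): P2 can switch to Z (5 → 9). Not NE.
(R3, Z): P1 gets 9, best alternative 5; P2 gets 9, best alternative 5. No profitable deviation — NE.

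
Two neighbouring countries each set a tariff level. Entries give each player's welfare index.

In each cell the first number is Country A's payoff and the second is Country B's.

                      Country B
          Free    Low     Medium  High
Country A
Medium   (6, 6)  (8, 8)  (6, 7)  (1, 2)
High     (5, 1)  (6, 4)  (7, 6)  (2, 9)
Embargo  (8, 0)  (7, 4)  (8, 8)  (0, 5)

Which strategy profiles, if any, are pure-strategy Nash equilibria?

(Medium, Low); (High, High); (Embargo, Medium)

Country A against Free: payoffs 6, 5, 8 → best response Embargo.
Country A against Low: payoffs 8, 6, 7 → best response Medium.
Country A against Medium: payoffs 6, 7, 8 → best response Embargo.
Country A against High: payoffs 1, 2, 0 → best response High.
Country B against Medium: payoffs 6, 8, 7, 2 → best response Low.
Country B against High: payoffs 1, 4, 6, 9 → best response High.
Country B against Embargo: payoffs 0, 4, 8, 5 → best response Medium.
Mutual best responses: (Medium, Low); (High, High); (Embargo, Medium).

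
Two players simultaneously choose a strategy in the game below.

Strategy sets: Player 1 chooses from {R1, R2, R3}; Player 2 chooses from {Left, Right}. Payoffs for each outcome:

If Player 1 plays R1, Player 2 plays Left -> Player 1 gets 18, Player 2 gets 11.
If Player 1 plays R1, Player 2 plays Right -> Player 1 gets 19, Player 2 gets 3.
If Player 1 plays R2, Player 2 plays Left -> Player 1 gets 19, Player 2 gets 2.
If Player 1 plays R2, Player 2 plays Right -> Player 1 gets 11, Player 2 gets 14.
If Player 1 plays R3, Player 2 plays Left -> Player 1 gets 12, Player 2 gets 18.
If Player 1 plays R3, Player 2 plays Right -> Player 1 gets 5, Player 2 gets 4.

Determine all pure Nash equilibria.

For each strategy profile, look for a profitable unilateral deviation.
(R1, Left): Player 1 can switch to R2 (18 → 19). Not NE.
(R1, Right): Player 2 can switch to Left (3 → 11). Not NE.
(R2, Left): Player 2 can switch to Right (2 → 14). Not NE.
(R2, Right): Player 1 can switch to R1 (11 → 19). Not NE.
(R3, Left): Player 1 can switch to R1 (12 → 18). Not NE.
(R3, Right): Player 1 can switch to R1 (5 → 19). Not NE.

No pure-strategy Nash equilibrium.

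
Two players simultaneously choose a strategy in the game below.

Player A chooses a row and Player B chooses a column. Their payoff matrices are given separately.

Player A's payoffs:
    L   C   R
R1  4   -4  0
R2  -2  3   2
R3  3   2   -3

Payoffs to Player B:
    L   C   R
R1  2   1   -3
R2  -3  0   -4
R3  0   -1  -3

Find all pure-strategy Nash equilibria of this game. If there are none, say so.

For each player, find the best response to each opponent profile; mutual best responses are the pure NE.
Player A against L: payoffs 4, -2, 3 → best response R1.
Player A against C: payoffs -4, 3, 2 → best response R2.
Player A against R: payoffs 0, 2, -3 → best response R2.
Player B against R1: payoffs 2, 1, -3 → best response L.
Player B against R2: payoffs -3, 0, -4 → best response C.
Player B against R3: payoffs 0, -1, -3 → best response L.
Mutual best responses: (R1, L); (R2, C).

Pure-strategy Nash equilibria: (R1, L) and (R2, C)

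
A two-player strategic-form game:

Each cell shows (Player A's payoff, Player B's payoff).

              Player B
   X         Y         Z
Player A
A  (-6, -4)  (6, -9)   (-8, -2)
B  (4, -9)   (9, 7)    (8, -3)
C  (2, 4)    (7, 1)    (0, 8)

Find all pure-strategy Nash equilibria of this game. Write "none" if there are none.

The unique pure-strategy Nash equilibrium is (B, Y).

Player A against X: payoffs -6, 4, 2 → best response B.
Player A against Y: payoffs 6, 9, 7 → best response B.
Player A against Z: payoffs -8, 8, 0 → best response B.
Player B against A: payoffs -4, -9, -2 → best response Z.
Player B against B: payoffs -9, 7, -3 → best response Y.
Player B against C: payoffs 4, 1, 8 → best response Z.
Mutual best responses: (B, Y).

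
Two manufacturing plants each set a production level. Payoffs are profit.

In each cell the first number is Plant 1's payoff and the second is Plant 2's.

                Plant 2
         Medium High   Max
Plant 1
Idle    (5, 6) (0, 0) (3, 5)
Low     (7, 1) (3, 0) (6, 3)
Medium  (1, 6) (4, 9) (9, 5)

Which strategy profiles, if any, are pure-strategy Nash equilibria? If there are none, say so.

The unique pure-strategy Nash equilibrium is (Medium, High).

For each player, find the best response to each opponent profile; mutual best responses are the pure NE.
Plant 1 against Medium: payoffs 5, 7, 1 → best response Low.
Plant 1 against High: payoffs 0, 3, 4 → best response Medium.
Plant 1 against Max: payoffs 3, 6, 9 → best response Medium.
Plant 2 against Idle: payoffs 6, 0, 5 → best response Medium.
Plant 2 against Low: payoffs 1, 0, 3 → best response Max.
Plant 2 against Medium: payoffs 6, 9, 5 → best response High.
Mutual best responses: (Medium, High).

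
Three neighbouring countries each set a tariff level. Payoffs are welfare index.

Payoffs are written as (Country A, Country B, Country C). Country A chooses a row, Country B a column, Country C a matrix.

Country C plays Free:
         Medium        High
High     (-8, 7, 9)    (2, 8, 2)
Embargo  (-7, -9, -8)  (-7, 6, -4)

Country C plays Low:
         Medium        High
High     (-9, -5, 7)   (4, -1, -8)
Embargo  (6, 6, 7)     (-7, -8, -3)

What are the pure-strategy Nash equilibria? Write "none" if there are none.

For each player, find the best response to each opponent profile; mutual best responses are the pure NE.
Country A against (Medium, Free): payoffs -8, -7 → best response Embargo.
Country A against (Medium, Low): payoffs -9, 6 → best response Embargo.
Country A against (High, Free): payoffs 2, -7 → best response High.
Country A against (High, Low): payoffs 4, -7 → best response High.
Country B against (High, Free): payoffs 7, 8 → best response High.
Country B against (High, Low): payoffs -5, -1 → best response High.
Country B against (Embargo, Free): payoffs -9, 6 → best response High.
Country B against (Embargo, Low): payoffs 6, -8 → best response Medium.
Country C against (High, Medium): payoffs 9, 7 → best response Free.
Country C against (High, High): payoffs 2, -8 → best response Free.
Country C against (Embargo, Medium): payoffs -8, 7 → best response Low.
Country C against (Embargo, High): payoffs -4, -3 → best response Low.
Mutual best responses: (High, High, Free); (Embargo, Medium, Low).

(High, High, Free), (Embargo, Medium, Low)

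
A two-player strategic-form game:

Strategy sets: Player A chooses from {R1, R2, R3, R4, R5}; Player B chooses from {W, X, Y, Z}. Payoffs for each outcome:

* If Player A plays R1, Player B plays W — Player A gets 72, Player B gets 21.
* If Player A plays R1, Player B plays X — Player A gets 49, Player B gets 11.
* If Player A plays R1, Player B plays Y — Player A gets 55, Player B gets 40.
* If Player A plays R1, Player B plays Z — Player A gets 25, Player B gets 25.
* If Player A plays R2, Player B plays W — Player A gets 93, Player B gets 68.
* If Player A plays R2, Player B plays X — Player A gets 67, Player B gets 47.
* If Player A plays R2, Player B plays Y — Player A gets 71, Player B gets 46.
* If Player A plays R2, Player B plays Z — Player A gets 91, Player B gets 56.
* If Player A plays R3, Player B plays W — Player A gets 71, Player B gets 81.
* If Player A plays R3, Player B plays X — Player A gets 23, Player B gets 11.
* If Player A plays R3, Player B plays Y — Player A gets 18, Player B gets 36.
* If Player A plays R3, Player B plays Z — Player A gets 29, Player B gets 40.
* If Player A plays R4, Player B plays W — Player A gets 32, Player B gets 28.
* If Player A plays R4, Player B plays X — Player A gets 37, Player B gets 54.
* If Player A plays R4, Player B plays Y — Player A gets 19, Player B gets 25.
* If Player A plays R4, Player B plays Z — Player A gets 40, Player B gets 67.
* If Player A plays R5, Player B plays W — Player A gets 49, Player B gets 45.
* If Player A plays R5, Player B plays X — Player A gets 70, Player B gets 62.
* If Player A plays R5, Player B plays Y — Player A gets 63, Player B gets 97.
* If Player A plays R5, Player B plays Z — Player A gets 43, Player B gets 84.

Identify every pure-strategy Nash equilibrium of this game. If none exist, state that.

(R2, W)

Player A against W: payoffs 72, 93, 71, 32, 49 → best response R2.
Player A against X: payoffs 49, 67, 23, 37, 70 → best response R5.
Player A against Y: payoffs 55, 71, 18, 19, 63 → best response R2.
Player A against Z: payoffs 25, 91, 29, 40, 43 → best response R2.
Player B against R1: payoffs 21, 11, 40, 25 → best response Y.
Player B against R2: payoffs 68, 47, 46, 56 → best response W.
Player B against R3: payoffs 81, 11, 36, 40 → best response W.
Player B against R4: payoffs 28, 54, 25, 67 → best response Z.
Player B against R5: payoffs 45, 62, 97, 84 → best response Y.
Mutual best responses: (R2, W).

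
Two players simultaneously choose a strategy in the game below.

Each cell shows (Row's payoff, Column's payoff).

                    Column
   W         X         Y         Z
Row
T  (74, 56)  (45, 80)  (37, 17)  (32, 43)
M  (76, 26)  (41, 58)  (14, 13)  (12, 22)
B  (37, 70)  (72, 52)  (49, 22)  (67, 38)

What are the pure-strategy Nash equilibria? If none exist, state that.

For each strategy profile, look for a profitable unilateral deviation.
(T, W): Row can switch to M (74 → 76). Not NE.
(T, X): Row can switch to B (45 → 72). Not NE.
(T, Y): Row can switch to B (37 → 49). Not NE.
(T, Z): Row can switch to B (32 → 67). Not NE.
(M, W): Column can switch to X (26 → 58). Not NE.
(M, X): Row can switch to T (41 → 45). Not NE.
(M, Y): Row can switch to T (14 → 37). Not NE.
(M, Z): Row can switch to T (12 → 32). Not NE.
(The remaining 4 profiles each have a profitable deviation by the same check.)

There is no pure-strategy Nash equilibrium.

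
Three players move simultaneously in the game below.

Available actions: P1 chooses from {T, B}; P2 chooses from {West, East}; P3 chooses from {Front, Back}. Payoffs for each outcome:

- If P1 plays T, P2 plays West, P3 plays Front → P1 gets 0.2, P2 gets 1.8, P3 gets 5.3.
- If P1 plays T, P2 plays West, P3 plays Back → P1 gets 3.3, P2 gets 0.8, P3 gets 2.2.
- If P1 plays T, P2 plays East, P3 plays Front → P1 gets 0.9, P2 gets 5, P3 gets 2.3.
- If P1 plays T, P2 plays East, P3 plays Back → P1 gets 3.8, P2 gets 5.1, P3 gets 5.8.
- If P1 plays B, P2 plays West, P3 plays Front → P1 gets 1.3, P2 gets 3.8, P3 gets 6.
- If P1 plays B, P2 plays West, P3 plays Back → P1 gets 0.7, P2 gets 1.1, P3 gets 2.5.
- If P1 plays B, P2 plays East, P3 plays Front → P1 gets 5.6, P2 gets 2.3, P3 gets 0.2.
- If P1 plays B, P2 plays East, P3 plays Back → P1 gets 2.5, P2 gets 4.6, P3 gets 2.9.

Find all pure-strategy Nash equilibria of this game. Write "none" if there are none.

For each player, find the best response to each opponent profile; mutual best responses are the pure NE.
P1 against (West, Front): payoffs 0.2, 1.3 → best response B.
P1 against (West, Back): payoffs 3.3, 0.7 → best response T.
P1 against (East, Front): payoffs 0.9, 5.6 → best response B.
P1 against (East, Back): payoffs 3.8, 2.5 → best response T.
P2 against (T, Front): payoffs 1.8, 5 → best response East.
P2 against (T, Back): payoffs 0.8, 5.1 → best response East.
P2 against (B, Front): payoffs 3.8, 2.3 → best response West.
P2 against (B, Back): payoffs 1.1, 4.6 → best response East.
P3 against (T, West): payoffs 5.3, 2.2 → best response Front.
P3 against (T, East): payoffs 2.3, 5.8 → best response Back.
P3 against (B, West): payoffs 6, 2.5 → best response Front.
P3 against (B, East): payoffs 0.2, 2.9 → best response Back.
Mutual best responses: (T, East, Back); (B, West, Front).

Pure-strategy Nash equilibria: (T, East, Back) and (B, West, Front)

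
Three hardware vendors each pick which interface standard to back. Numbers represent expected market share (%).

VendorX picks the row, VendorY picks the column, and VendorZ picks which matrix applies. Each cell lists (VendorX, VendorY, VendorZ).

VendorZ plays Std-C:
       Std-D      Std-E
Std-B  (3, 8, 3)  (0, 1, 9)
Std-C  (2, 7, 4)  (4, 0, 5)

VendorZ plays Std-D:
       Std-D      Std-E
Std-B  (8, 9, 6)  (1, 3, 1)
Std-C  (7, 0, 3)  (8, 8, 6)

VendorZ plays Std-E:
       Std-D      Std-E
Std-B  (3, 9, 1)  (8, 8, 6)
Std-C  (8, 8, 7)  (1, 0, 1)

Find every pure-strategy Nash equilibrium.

VendorX against (Std-D, Std-C): payoffs 3, 2 → best response Std-B.
VendorX against (Std-D, Std-D): payoffs 8, 7 → best response Std-B.
VendorX against (Std-D, Std-E): payoffs 3, 8 → best response Std-C.
VendorX against (Std-E, Std-C): payoffs 0, 4 → best response Std-C.
VendorX against (Std-E, Std-D): payoffs 1, 8 → best response Std-C.
VendorX against (Std-E, Std-E): payoffs 8, 1 → best response Std-B.
VendorY against (Std-B, Std-C): payoffs 8, 1 → best response Std-D.
VendorY against (Std-B, Std-D): payoffs 9, 3 → best response Std-D.
VendorY against (Std-B, Std-E): payoffs 9, 8 → best response Std-D.
VendorY against (Std-C, Std-C): payoffs 7, 0 → best response Std-D.
VendorY against (Std-C, Std-D): payoffs 0, 8 → best response Std-E.
VendorY against (Std-C, Std-E): payoffs 8, 0 → best response Std-D.
VendorZ against (Std-B, Std-D): payoffs 3, 6, 1 → best response Std-D.
VendorZ against (Std-B, Std-E): payoffs 9, 1, 6 → best response Std-C.
VendorZ against (Std-C, Std-D): payoffs 4, 3, 7 → best response Std-E.
VendorZ against (Std-C, Std-E): payoffs 5, 6, 1 → best response Std-D.
Mutual best responses: (Std-B, Std-D, Std-D); (Std-C, Std-D, Std-E); (Std-C, Std-E, Std-D).

Pure-strategy Nash equilibria: (Std-B, Std-D, Std-D), (Std-C, Std-D, Std-E), (Std-C, Std-E, Std-D)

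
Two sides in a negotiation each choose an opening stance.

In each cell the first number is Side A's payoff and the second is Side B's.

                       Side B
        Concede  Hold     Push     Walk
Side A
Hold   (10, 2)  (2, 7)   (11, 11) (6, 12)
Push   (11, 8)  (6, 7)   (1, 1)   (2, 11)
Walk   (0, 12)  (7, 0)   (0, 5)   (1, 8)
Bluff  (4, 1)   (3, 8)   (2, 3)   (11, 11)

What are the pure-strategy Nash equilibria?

Side A against Concede: payoffs 10, 11, 0, 4 → best response Push.
Side A against Hold: payoffs 2, 6, 7, 3 → best response Walk.
Side A against Push: payoffs 11, 1, 0, 2 → best response Hold.
Side A against Walk: payoffs 6, 2, 1, 11 → best response Bluff.
Side B against Hold: payoffs 2, 7, 11, 12 → best response Walk.
Side B against Push: payoffs 8, 7, 1, 11 → best response Walk.
Side B against Walk: payoffs 12, 0, 5, 8 → best response Concede.
Side B against Bluff: payoffs 1, 8, 3, 11 → best response Walk.
Mutual best responses: (Bluff, Walk).

Pure NE: (Bluff, Walk)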